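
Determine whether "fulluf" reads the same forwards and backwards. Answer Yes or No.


Input string: 'fulluf'
Reversed: 'fulluf'
Compare pairs: s[0]='f' vs s[5]='f' (match), s[1]='u' vs s[4]='u' (match), s[2]='l' vs s[3]='l' (match)
Palindrome: Yes


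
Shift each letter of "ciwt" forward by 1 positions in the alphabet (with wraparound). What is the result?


Input: 'ciwt', shift = 1
Operation: for each letter, (position + 1) mod 26
Mapping: 'c'(2+1=3)->'d', 'i'(8+1=9)->'j', 'w'(22+1=23)->'x', 't'(19+1=20)->'u'
Result: djxu


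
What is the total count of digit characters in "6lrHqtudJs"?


Input string: '6lrHqtudJs'
Operation: count digit characters (0-9)
Scan: '6'(digit), 'l', 'r', 'H', 'q', 't', 'u', 'd', 'J', 's'
Digits found: 1
Result: 1


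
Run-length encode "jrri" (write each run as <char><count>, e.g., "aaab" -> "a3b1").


Input: 'jrri'
Operation: identify consecutive runs
Runs: 'j' -> j1, 'rr' -> r2, 'i' -> i1
Encoded: j1r2i1


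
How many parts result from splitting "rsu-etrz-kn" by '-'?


Input string: 'rsu-etrz-kn'
Delimiter: '-'
Split result: 'rsu', 'etrz', 'kn'
Number of parts: 3


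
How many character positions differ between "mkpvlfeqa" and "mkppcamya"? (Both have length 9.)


String 1: 'mkpvlfeqa'
String 2: 'mkppcamya'
Compare each position: pos 0: 'm'=='m', pos 1: 'k'=='k', pos 2: 'p'=='p', pos 3: 'v'!='p', pos 4: 'l'!='c', pos 5: 'f'!='a', pos 6: 'e'!='m', pos 7: 'q'!='y', pos 8: 'a'=='a'
Differing positions: 5
Hamming distance: 5


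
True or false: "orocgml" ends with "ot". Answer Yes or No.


Input string: 'orocgml'
Suffix to check: 'ot'
Last 2 characters of input: 'ml'
Match: False
Result: No


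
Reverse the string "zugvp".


Input string: 'zugvp'
Operation: reverse character order
Original order: 'z' -> 'u' -> 'g' -> 'v' -> 'p'
Reversed order: 'p' -> 'v' -> 'g' -> 'u' -> 'z'
Result: pvguz


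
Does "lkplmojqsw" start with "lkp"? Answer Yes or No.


Input string: 'lkplmojqsw'
Prefix to check: 'lkp'
First 3 characters of input: 'lkp'
Match: True
Result: Yes


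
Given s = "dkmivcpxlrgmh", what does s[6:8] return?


Input string: 'dkmivcpxlrgmh'
Operation: slice [6:8]
Extract characters: s[6]='p', s[7]='x'
Result: px


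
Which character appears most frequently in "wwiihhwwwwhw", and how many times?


Input: 'wwiihhwwwwhw'
Operation: tally each character
Counts: 'h':3, 'i':2, 'w':7
Maximum: 'w' appears 7 times


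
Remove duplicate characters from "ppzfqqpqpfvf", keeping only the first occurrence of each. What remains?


Input: 'ppzfqqpqpfvf'
Operation: keep first occurrence of each character
Scan: s[0]='p' new -> keep; s[1]='p' seen -> skip; s[2]='z' new -> keep; s[3]='f' new -> keep; s[4]='q' new -> keep; s[5]='q' seen -> skip; s[6]='p' seen -> skip; s[7]='q' seen -> skip; s[8]='p' seen -> skip; s[9]='f' seen -> skip; s[10]='v' new -> keep; s[11]='f' seen -> skip
Result: pzfqv


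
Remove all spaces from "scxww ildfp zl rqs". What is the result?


Input string: 'scxww ildfp zl rqs'
Operation: remove all spaces
Words: 'scxww', 'ildfp', 'zl', 'rqs'
Join without spaces: scxwwildfpzlrqs


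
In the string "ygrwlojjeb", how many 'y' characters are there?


Input string: 'ygrwlojjeb'
Target character: 'y'
Scan each position: s[0]='y'
Matches found at indices: 0
Total: 1


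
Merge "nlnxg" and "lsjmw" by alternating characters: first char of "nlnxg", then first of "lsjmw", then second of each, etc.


String 1: 'nlnxg'
String 2: 'lsjmw'
Operation: alternate characters
Pairs: 'n'+'l', 'l'+'s', 'n'+'j', 'x'+'m', 'g'+'w'
Result: nllsnjxmgw


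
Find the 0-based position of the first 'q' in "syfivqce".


Input string: 'syfivqce'
Target: 'q'
Scanning left to right: s[0]='s', s[1]='y', s[2]='f', s[3]='i', s[4]='v', s[5]='q'
First match at index: 5


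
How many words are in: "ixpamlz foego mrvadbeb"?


Input string: 'ixpamlz foego mrvadbeb'
Operation: split by spaces
Words found: 'ixpamlz', 'foego', 'mrvadbeb'
Word count: 3


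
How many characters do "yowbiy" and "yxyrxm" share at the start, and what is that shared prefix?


String 1: 'yowbiy'
String 2: 'yxyrxm'
Compare position by position:
pos 0: 'y' vs 'y' match
pos 1: 'o' vs 'x' differ -> stop
Longest common prefix: "y" (length 1)


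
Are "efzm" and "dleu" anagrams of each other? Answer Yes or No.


String 1: 'efzm' -> sorted: 'efmz'
String 2: 'dleu' -> sorted: 'delu'
Compare sorted forms: 'efmz' != 'delu'
Anagram: No


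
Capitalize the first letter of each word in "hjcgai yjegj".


Input string: 'hjcgai yjegj'
Operation: capitalize first letter of each word
Word transformations: 'hjcgai'->'Hjcgai', 'yjegj'->'Yjegj'
Result: Hjcgai Yjegj


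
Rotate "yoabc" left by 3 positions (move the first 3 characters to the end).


Input: 'yoabc', shift = 3
Operation: split at index 3 and swap parts
Front part s[0:3] = 'yoa'
Back part s[3:] = 'bc'
Rotated = back + front = 'bc' + 'yoa'
Result: bcyoa


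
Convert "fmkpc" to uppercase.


Input string: 'fmkpc'
Operation: convert each letter to uppercase
Mapping: 'f'->'F', 'm'->'M', 'k'->'K', 'p'->'P', 'c'->'C'
Result: FMKPC


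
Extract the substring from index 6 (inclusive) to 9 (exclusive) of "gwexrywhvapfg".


Input string: 'gwexrywhvapfg'
Operation: slice [6:9]
Extract characters: s[6]='w', s[7]='h', s[8]='v'
Result: whv


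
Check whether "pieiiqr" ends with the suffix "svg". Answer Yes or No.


Input string: 'pieiiqr'
Suffix to check: 'svg'
Last 3 characters of input: 'iqr'
Match: False
Result: No


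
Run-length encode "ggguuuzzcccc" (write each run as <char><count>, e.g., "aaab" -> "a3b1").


Input: 'ggguuuzzcccc'
Operation: identify consecutive runs
Runs: 'ggg' -> g3, 'uuu' -> u3, 'zz' -> z2, 'cccc' -> c4
Encoded: g3u3z2c4


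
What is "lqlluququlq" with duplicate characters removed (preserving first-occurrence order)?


Input: 'lqlluququlq'
Operation: keep first occurrence of each character
Scan: s[0]='l' new -> keep; s[1]='q' new -> keep; s[2]='l' seen -> skip; s[3]='l' seen -> skip; s[4]='u' new -> keep; s[5]='q' seen -> skip; s[6]='u' seen -> skip; s[7]='q' seen -> skip; s[8]='u' seen -> skip; s[9]='l' seen -> skip; s[10]='q' seen -> skip
Result: lqu


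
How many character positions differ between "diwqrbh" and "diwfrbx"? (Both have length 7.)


String 1: 'diwqrbh'
String 2: 'diwfrbx'
Compare each position: pos 0: 'd'=='d', pos 1: 'i'=='i', pos 2: 'w'=='w', pos 3: 'q'!='f', pos 4: 'r'=='r', pos 5: 'b'=='b', pos 6: 'h'!='x'
Differing positions: 2
Hamming distance: 2


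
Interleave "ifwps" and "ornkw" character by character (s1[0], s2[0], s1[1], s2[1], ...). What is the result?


String 1: 'ifwps'
String 2: 'ornkw'
Operation: alternate characters
Pairs: 'i'+'o', 'f'+'r', 'w'+'n', 'p'+'k', 's'+'w'
Result: iofrwnpksw


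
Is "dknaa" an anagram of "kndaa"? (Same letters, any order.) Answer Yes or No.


String 1: 'kndaa' -> sorted: 'aadkn'
String 2: 'dknaa' -> sorted: 'aadkn'
Compare sorted forms: 'aadkn' == 'aadkn'
Anagram: Yes


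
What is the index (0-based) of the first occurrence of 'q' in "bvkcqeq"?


Input string: 'bvkcqeq'
Target: 'q'
Scanning left to right: s[0]='b', s[1]='v', s[2]='k', s[3]='c', s[4]='q'
First match at index: 4


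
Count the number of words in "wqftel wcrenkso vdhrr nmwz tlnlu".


Input string: 'wqftel wcrenkso vdhrr nmwz tlnlu'
Operation: split by spaces
Words found: 'wqftel', 'wcrenkso', 'vdhrr', 'nmwz', 'tlnlu'
Word count: 5


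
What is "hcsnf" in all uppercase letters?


Input string: 'hcsnf'
Operation: convert each letter to uppercase
Mapping: 'h'->'H', 'c'->'C', 's'->'S', 'n'->'N', 'f'->'F'
Result: HCSNF


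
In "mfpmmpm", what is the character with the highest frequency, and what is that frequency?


Input: 'mfpmmpm'
Operation: tally each character
Counts: 'f':1, 'm':4, 'p':2
Maximum: 'm' appears 4 times


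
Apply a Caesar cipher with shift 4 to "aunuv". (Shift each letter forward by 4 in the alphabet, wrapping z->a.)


Input: 'aunuv', shift = 4
Operation: for each letter, (position + 4) mod 26
Mapping: 'a'(0+4=4)->'e', 'u'(20+4=24)->'y', 'n'(13+4=17)->'r', 'u'(20+4=24)->'y', 'v'(21+4=25)->'z'
Result: eyryz


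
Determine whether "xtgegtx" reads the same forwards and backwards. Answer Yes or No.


Input string: 'xtgegtx'
Reversed: 'xtgegtx'
Compare pairs: s[0]='x' vs s[6]='x' (match), s[1]='t' vs s[5]='t' (match), s[2]='g' vs s[4]='g' (match)
Palindrome: Yes


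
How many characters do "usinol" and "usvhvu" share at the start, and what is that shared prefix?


String 1: 'usinol'
String 2: 'usvhvu'
Compare position by position:
pos 0: 'u' vs 'u' match
pos 1: 's' vs 's' match
pos 2: 'i' vs 'v' differ -> stop
Longest common prefix: "us" (length 2)


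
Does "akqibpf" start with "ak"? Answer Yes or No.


Input string: 'akqibpf'
Prefix to check: 'ak'
First 2 characters of input: 'ak'
Match: True
Result: Yes


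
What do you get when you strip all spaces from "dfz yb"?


Input string: 'dfz yb'
Operation: remove all spaces
Words: 'dfz', 'yb'
Join without spaces: dfzyb


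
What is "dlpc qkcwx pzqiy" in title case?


Input string: 'dlpc qkcwx pzqiy'
Operation: capitalize first letter of each word
Word transformations: 'dlpc'->'Dlpc', 'qkcwx'->'Qkcwx', 'pzqiy'->'Pzqiy'
Result: Dlpc Qkcwx Pzqiy


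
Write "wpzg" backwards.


Input string: 'wpzg'
Operation: reverse character order
Original order: 'w' -> 'p' -> 'z' -> 'g'
Reversed order: 'g' -> 'z' -> 'p' -> 'w'
Result: gzpw


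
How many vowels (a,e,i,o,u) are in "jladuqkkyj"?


Input string: 'jladuqkkyj'
Operation: count vowels (a, e, i, o, u)
Scan: s[0]='j', s[1]='l', s[2]='a' (vowel), s[3]='d', s[4]='u' (vowel), s[5]='q', s[6]='k', s[7]='k', s[8]='y', s[9]='j'
Vowels found: 2
Result: 2


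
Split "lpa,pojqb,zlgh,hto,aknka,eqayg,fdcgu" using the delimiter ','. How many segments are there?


Input string: 'lpa,pojqb,zlgh,hto,aknka,eqayg,fdcgu'
Delimiter: ','
Split result: 'lpa', 'pojqb', 'zlgh', 'hto', 'aknka', 'eqayg', 'fdcgu'
Number of parts: 7


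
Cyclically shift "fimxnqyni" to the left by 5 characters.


Input: 'fimxnqyni', shift = 5
Operation: split at index 5 and swap parts
Front part s[0:5] = 'fimxn'
Back part s[5:] = 'qyni'
Rotated = back + front = 'qyni' + 'fimxn'
Result: qynifimxn


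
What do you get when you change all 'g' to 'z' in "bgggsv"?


Input string: 'bgggsv'
Operation: replace 'g' with 'z'
Positions of 'g': 1, 2, 3
After replacement: bzzzsv


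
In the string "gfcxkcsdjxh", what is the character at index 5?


Input string: 'gfcxkcsdjxh'
Operation: get character at index 5
Index mapping: s[0]='g', s[1]='f', s[2]='c', s[3]='x', s[4]='k', s[5]='c'
Result: 'c'


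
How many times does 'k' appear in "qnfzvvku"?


Input string: 'qnfzvvku'
Target character: 'k'
Scan each position: s[6]='k'
Matches found at indices: 6
Total: 1


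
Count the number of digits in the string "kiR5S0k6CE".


Input string: 'kiR5S0k6CE'
Operation: count digit characters (0-9)
Scan: 'k', 'i', 'R', '5'(digit), 'S', '0'(digit), 'k', '6'(digit), 'C', 'E'
Digits found: 3
Result: 3


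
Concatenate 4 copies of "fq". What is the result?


Input string: 'fq'
Operation: repeat 4 times
Concatenation: 'fq' + 'fq' + 'fq' + 'fq'
Result: fqfqfqfq


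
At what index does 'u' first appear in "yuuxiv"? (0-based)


Input string: 'yuuxiv'
Target: 'u'
Scanning left to right: s[0]='y', s[1]='u'
First match at index: 1


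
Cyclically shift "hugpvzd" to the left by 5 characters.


Input: 'hugpvzd', shift = 5
Operation: split at index 5 and swap parts
Front part s[0:5] = 'hugpv'
Back part s[5:] = 'zd'
Rotated = back + front = 'zd' + 'hugpv'
Result: zdhugpv


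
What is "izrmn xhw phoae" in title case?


Input string: 'izrmn xhw phoae'
Operation: capitalize first letter of each word
Word transformations: 'izrmn'->'Izrmn', 'xhw'->'Xhw', 'phoae'->'Phoae'
Result: Izrmn Xhw Phoae


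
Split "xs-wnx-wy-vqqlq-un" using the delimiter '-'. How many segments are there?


Input string: 'xs-wnx-wy-vqqlq-un'
Delimiter: '-'
Split result: 'xs', 'wnx', 'wy', 'vqqlq', 'un'
Number of parts: 5


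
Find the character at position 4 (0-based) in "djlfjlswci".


Input string: 'djlfjlswci'
Operation: get character at index 4
Index mapping: s[0]='d', s[1]='j', s[2]='l', s[3]='f', s[4]='j'
Result: 'j'


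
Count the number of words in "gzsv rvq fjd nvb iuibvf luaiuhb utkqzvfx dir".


Input string: 'gzsv rvq fjd nvb iuibvf luaiuhb utkqzvfx dir'
Operation: split by spaces
Words found: 'gzsv', 'rvq', 'fjd', 'nvb', 'iuibvf', 'luaiuhb', 'utkqzvfx', 'dir'
Word count: 8


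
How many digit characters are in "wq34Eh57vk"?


Input string: 'wq34Eh57vk'
Operation: count digit characters (0-9)
Scan: 'w', 'q', '3'(digit), '4'(digit), 'E', 'h', '5'(digit), '7'(digit), 'v', 'k'
Digits found: 4
Result: 4


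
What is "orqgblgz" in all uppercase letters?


Input string: 'orqgblgz'
Operation: convert each letter to uppercase
Mapping: 'o'->'O', 'r'->'R', 'q'->'Q', 'g'->'G', 'b'->'B', 'l'->'L', 'g'->'G', 'z'->'Z'
Result: ORQGBLGZ


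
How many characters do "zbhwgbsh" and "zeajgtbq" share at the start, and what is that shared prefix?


String 1: 'zbhwgbsh'
String 2: 'zeajgtbq'
Compare position by position:
pos 0: 'z' vs 'z' match
pos 1: 'b' vs 'e' differ -> stop
Longest common prefix: "z" (length 1)


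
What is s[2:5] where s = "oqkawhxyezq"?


Input string: 'oqkawhxyezq'
Operation: slice [2:5]
Extract characters: s[2]='k', s[3]='a', s[4]='w'
Result: kaw


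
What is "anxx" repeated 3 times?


Input string: 'anxx'
Operation: repeat 3 times
Concatenation: 'anxx' + 'anxx' + 'anxx'
Result: anxxanxxanxx


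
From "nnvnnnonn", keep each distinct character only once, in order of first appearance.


Input: 'nnvnnnonn'
Operation: keep first occurrence of each character
Scan: s[0]='n' new -> keep; s[1]='n' seen -> skip; s[2]='v' new -> keep; s[3]='n' seen -> skip; s[4]='n' seen -> skip; s[5]='n' seen -> skip; s[6]='o' new -> keep; s[7]='n' seen -> skip; s[8]='n' seen -> skip
Result: nvo


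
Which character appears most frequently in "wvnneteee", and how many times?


Input: 'wvnneteee'
Operation: tally each character
Counts: 'e':4, 'n':2, 't':1, 'v':1, 'w':1
Maximum: 'e' appears 4 times


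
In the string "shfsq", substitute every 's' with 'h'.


Input string: 'shfsq'
Operation: replace 's' with 'h'
Positions of 's': 0, 3
After replacement: hhfhq


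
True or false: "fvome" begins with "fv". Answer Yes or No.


Input string: 'fvome'
Prefix to check: 'fv'
First 2 characters of input: 'fv'
Match: True
Result: Yes


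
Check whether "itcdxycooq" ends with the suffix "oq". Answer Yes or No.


Input string: 'itcdxycooq'
Suffix to check: 'oq'
Last 2 characters of input: 'oq'
Match: True
Result: Yes


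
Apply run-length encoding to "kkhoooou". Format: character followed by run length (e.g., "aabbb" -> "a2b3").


Input: 'kkhoooou'
Operation: identify consecutive runs
Runs: 'kk' -> k2, 'h' -> h1, 'oooo' -> o4, 'u' -> u1
Encoded: k2h1o4u1


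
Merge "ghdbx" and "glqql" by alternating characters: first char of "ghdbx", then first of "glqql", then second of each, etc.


String 1: 'ghdbx'
String 2: 'glqql'
Operation: alternate characters
Pairs: 'g'+'g', 'h'+'l', 'd'+'q', 'b'+'q', 'x'+'l'
Result: gghldqbqxl


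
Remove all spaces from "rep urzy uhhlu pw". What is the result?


Input string: 'rep urzy uhhlu pw'
Operation: remove all spaces
Words: 'rep', 'urzy', 'uhhlu', 'pw'
Join without spaces: repurzyuhhlupw


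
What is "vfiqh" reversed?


Input string: 'vfiqh'
Operation: reverse character order
Original order: 'v' -> 'f' -> 'i' -> 'q' -> 'h'
Reversed order: 'h' -> 'q' -> 'i' -> 'f' -> 'v'
Result: hqifv


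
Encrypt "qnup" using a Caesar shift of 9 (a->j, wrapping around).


Input: 'qnup', shift = 9
Operation: for each letter, (position + 9) mod 26
Mapping: 'q'(16+9=25)->'z', 'n'(13+9=22)->'w', 'u'(20+9=29, 29 mod 26=3)->'d', 'p'(15+9=24)->'y'
Result: zwdy


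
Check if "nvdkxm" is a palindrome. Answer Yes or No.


Input string: 'nvdkxm'
Reversed: 'mxkdvn'
Compare pairs: s[0]='n' vs s[5]='m' (mismatch), s[1]='v' vs s[4]='x' (mismatch), s[2]='d' vs s[3]='k' (mismatch)
Palindrome: No


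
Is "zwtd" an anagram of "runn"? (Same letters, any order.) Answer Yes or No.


String 1: 'runn' -> sorted: 'nnru'
String 2: 'zwtd' -> sorted: 'dtwz'
Compare sorted forms: 'nnru' != 'dtwz'
Anagram: No


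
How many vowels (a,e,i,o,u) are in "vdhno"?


Input string: 'vdhno'
Operation: count vowels (a, e, i, o, u)
Scan: s[0]='v', s[1]='d', s[2]='h', s[3]='n', s[4]='o' (vowel)
Vowels found: 1
Result: 1


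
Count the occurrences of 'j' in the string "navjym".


Input string: 'navjym'
Target character: 'j'
Scan each position: s[3]='j'
Matches found at indices: 3
Total: 1


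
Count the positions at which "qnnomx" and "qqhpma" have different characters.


String 1: 'qnnomx'
String 2: 'qqhpma'
Compare each position: pos 0: 'q'=='q', pos 1: 'n'!='q', pos 2: 'n'!='h', pos 3: 'o'!='p', pos 4: 'm'=='m', pos 5: 'x'!='a'
Differing positions: 4
Hamming distance: 4


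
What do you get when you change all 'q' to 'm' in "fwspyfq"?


Input string: 'fwspyfq'
Operation: replace 'q' with 'm'
Positions of 'q': 6
After replacement: fwspyfm


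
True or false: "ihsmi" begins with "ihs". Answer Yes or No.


Input string: 'ihsmi'
Prefix to check: 'ihs'
First 3 characters of input: 'ihs'
Match: True
Result: Yes


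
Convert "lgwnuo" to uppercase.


Input string: 'lgwnuo'
Operation: convert each letter to uppercase
Mapping: 'l'->'L', 'g'->'G', 'w'->'W', 'n'->'N', 'u'->'U', 'o'->'O'
Result: LGWNUO


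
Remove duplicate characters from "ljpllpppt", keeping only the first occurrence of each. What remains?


Input: 'ljpllpppt'
Operation: keep first occurrence of each character
Scan: s[0]='l' new -> keep; s[1]='j' new -> keep; s[2]='p' new -> keep; s[3]='l' seen -> skip; s[4]='l' seen -> skip; s[5]='p' seen -> skip; s[6]='p' seen -> skip; s[7]='p' seen -> skip; s[8]='t' new -> keep
Result: ljpt


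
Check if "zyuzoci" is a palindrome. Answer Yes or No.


Input string: 'zyuzoci'
Reversed: 'icozuyz'
Compare pairs: s[0]='z' vs s[6]='i' (mismatch), s[1]='y' vs s[5]='c' (mismatch), s[2]='u' vs s[4]='o' (mismatch)
Palindrome: No


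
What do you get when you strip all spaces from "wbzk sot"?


Input string: 'wbzk sot'
Operation: remove all spaces
Words: 'wbzk', 'sot'
Join without spaces: wbzksot


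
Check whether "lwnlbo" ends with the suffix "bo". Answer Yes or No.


Input string: 'lwnlbo'
Suffix to check: 'bo'
Last 2 characters of input: 'bo'
Match: True
Result: Yes


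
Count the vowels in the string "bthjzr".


Input string: 'bthjzr'
Operation: count vowels (a, e, i, o, u)
Scan: s[0]='b', s[1]='t', s[2]='h', s[3]='j', s[4]='z', s[5]='r'
Vowels found: 0
Result: 0


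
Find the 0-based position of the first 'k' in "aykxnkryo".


Input string: 'aykxnkryo'
Target: 'k'
Scanning left to right: s[0]='a', s[1]='y', s[2]='k'
First match at index: 2


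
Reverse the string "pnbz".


Input string: 'pnbz'
Operation: reverse character order
Original order: 'p' -> 'n' -> 'b' -> 'z'
Reversed order: 'z' -> 'b' -> 'n' -> 'p'
Result: zbnp


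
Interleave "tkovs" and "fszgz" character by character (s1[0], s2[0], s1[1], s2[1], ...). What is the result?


String 1: 'tkovs'
String 2: 'fszgz'
Operation: alternate characters
Pairs: 't'+'f', 'k'+'s', 'o'+'z', 'v'+'g', 's'+'z'
Result: tfksozvgsz


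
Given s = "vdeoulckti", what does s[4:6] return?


Input string: 'vdeoulckti'
Operation: slice [4:6]
Extract characters: s[4]='u', s[5]='l'
Result: ul


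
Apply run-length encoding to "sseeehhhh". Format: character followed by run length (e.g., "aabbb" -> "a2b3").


Input: 'sseeehhhh'
Operation: identify consecutive runs
Runs: 'ss' -> s2, 'eee' -> e3, 'hhhh' -> h4
Encoded: s2e3h4


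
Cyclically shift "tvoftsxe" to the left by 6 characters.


Input: 'tvoftsxe', shift = 6
Operation: split at index 6 and swap parts
Front part s[0:6] = 'tvofts'
Back part s[6:] = 'xe'
Rotated = back + front = 'xe' + 'tvofts'
Result: xetvofts


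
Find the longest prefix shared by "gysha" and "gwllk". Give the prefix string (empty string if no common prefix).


String 1: 'gysha'
String 2: 'gwllk'
Compare position by position:
pos 0: 'g' vs 'g' match
pos 1: 'y' vs 'w' differ -> stop
Longest common prefix: "g" (length 1)


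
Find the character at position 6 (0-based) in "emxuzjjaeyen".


Input string: 'emxuzjjaeyen'
Operation: get character at index 6
Index mapping: s[0]='e', s[1]='m', s[2]='x', s[3]='u', s[4]='z', s[5]='j', s[6]='j'
Result: 'j'


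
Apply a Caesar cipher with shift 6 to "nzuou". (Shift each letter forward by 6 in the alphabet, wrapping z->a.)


Input: 'nzuou', shift = 6
Operation: for each letter, (position + 6) mod 26
Mapping: 'n'(13+6=19)->'t', 'z'(25+6=31, 31 mod 26=5)->'f', 'u'(20+6=26, 26 mod 26=0)->'a', 'o'(14+6=20)->'u', 'u'(20+6=26, 26 mod 26=0)->'a'
Result: tfaua


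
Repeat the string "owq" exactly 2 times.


Input string: 'owq'
Operation: repeat 2 times
Concatenation: 'owq' + 'owq'
Result: owqowq


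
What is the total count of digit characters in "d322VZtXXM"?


Input string: 'd322VZtXXM'
Operation: count digit characters (0-9)
Scan: 'd', '3'(digit), '2'(digit), '2'(digit), 'V', 'Z', 't', 'X', 'X', 'M'
Digits found: 3
Result: 3


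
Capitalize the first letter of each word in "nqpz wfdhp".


Input string: 'nqpz wfdhp'
Operation: capitalize first letter of each word
Word transformations: 'nqpz'->'Nqpz', 'wfdhp'->'Wfdhp'
Result: Nqpz Wfdhp


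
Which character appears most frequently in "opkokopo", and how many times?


Input: 'opkokopo'
Operation: tally each character
Counts: 'k':2, 'o':4, 'p':2
Maximum: 'o' appears 4 times


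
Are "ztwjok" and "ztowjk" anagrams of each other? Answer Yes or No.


String 1: 'ztwjok' -> sorted: 'jkotwz'
String 2: 'ztowjk' -> sorted: 'jkotwz'
Compare sorted forms: 'jkotwz' == 'jkotwz'
Anagram: Yes


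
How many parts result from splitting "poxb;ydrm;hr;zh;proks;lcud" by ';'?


Input string: 'poxb;ydrm;hr;zh;proks;lcud'
Delimiter: ';'
Split result: 'poxb', 'ydrm', 'hr', 'zh', 'proks', 'lcud'
Number of parts: 6


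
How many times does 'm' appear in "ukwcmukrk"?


Input string: 'ukwcmukrk'
Target character: 'm'
Scan each position: s[4]='m'
Matches found at indices: 4
Total: 1


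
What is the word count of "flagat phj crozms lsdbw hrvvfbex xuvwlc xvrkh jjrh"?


Input string: 'flagat phj crozms lsdbw hrvvfbex xuvwlc xvrkh jjrh'
Operation: split by spaces
Words found: 'flagat', 'phj', 'crozms', 'lsdbw', 'hrvvfbex', 'xuvwlc', 'xvrkh', 'jjrh'
Word count: 8


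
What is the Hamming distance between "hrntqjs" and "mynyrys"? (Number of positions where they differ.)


String 1: 'hrntqjs'
String 2: 'mynyrys'
Compare each position: pos 0: 'h'!='m', pos 1: 'r'!='y', pos 2: 'n'=='n', pos 3: 't'!='y', pos 4: 'q'!='r', pos 5: 'j'!='y', pos 6: 's'=='s'
Differing positions: 5
Hamming distance: 5


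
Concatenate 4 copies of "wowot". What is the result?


Input string: 'wowot'
Operation: repeat 4 times
Concatenation: 'wowot' + 'wowot' + 'wowot' + 'wowot'
Result: wowotwowotwowotwowot


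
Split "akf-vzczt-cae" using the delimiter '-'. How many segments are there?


Input string: 'akf-vzczt-cae'
Delimiter: '-'
Split result: 'akf', 'vzczt', 'cae'
Number of parts: 3


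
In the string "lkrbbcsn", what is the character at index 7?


Input string: 'lkrbbcsn'
Operation: get character at index 7
Index mapping: s[0]='l', s[1]='k', s[2]='r', s[3]='b', s[4]='b', s[5]='c', s[6]='s', s[7]='n'
Result: 'n'


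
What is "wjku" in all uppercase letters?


Input string: 'wjku'
Operation: convert each letter to uppercase
Mapping: 'w'->'W', 'j'->'J', 'k'->'K', 'u'->'U'
Result: WJKU


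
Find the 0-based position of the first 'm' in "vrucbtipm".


Input string: 'vrucbtipm'
Target: 'm'
Scanning left to right: s[0]='v', s[1]='r', s[2]='u', s[3]='c', s[4]='b', s[5]='t', s[6]='i', s[7]='p', s[8]='m'
First match at index: 8


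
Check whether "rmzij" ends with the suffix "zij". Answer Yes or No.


Input string: 'rmzij'
Suffix to check: 'zij'
Last 3 characters of input: 'zij'
Match: True
Result: Yes


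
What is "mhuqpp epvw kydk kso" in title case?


Input string: 'mhuqpp epvw kydk kso'
Operation: capitalize first letter of each word
Word transformations: 'mhuqpp'->'Mhuqpp', 'epvw'->'Epvw', 'kydk'->'Kydk', 'kso'->'Kso'
Result: Mhuqpp Epvw Kydk Kso


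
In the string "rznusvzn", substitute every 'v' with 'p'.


Input string: 'rznusvzn'
Operation: replace 'v' with 'p'
Positions of 'v': 5
After replacement: rznuspzn


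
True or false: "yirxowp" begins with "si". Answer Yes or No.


Input string: 'yirxowp'
Prefix to check: 'si'
First 2 characters of input: 'yi'
Match: False
Result: No


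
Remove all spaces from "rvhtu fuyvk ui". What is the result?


Input string: 'rvhtu fuyvk ui'
Operation: remove all spaces
Words: 'rvhtu', 'fuyvk', 'ui'
Join without spaces: rvhtufuyvkui


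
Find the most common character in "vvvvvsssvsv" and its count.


Input: 'vvvvvsssvsv'
Operation: tally each character
Counts: 's':4, 'v':7
Maximum: 'v' appears 7 times


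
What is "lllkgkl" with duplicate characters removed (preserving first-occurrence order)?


Input: 'lllkgkl'
Operation: keep first occurrence of each character
Scan: s[0]='l' new -> keep; s[1]='l' seen -> skip; s[2]='l' seen -> skip; s[3]='k' new -> keep; s[4]='g' new -> keep; s[5]='k' seen -> skip; s[6]='l' seen -> skip
Result: lkg


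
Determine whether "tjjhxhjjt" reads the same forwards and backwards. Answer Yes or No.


Input string: 'tjjhxhjjt'
Reversed: 'tjjhxhjjt'
Compare pairs: s[0]='t' vs s[8]='t' (match), s[1]='j' vs s[7]='j' (match), s[2]='j' vs s[6]='j' (match), s[3]='h' vs s[5]='h' (match)
Palindrome: Yes


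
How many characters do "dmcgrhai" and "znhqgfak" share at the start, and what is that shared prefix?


String 1: 'dmcgrhai'
String 2: 'znhqgfak'
Compare position by position:
pos 0: 'd' vs 'z' differ -> stop
Longest common prefix: "" (length 0)


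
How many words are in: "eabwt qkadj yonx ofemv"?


Input string: 'eabwt qkadj yonx ofemv'
Operation: split by spaces
Words found: 'eabwt', 'qkadj', 'yonx', 'ofemv'
Word count: 4


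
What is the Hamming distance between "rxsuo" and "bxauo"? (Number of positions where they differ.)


String 1: 'rxsuo'
String 2: 'bxauo'
Compare each position: pos 0: 'r'!='b', pos 1: 'x'=='x', pos 2: 's'!='a', pos 3: 'u'=='u', pos 4: 'o'=='o'
Differing positions: 2
Hamming distance: 2


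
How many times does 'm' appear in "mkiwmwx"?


Input string: 'mkiwmwx'
Target character: 'm'
Scan each position: s[0]='m', s[4]='m'
Matches found at indices: 0, 4
Total: 2


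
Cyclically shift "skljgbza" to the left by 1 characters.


Input: 'skljgbza', shift = 1
Operation: split at index 1 and swap parts
Front part s[0:1] = 's'
Back part s[1:] = 'kljgbza'
Rotated = back + front = 'kljgbza' + 's'
Result: kljgbzas


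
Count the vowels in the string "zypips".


Input string: 'zypips'
Operation: count vowels (a, e, i, o, u)
Scan: s[0]='z', s[1]='y', s[2]='p', s[3]='i' (vowel), s[4]='p', s[5]='s'
Vowels found: 1
Result: 1


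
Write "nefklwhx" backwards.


Input string: 'nefklwhx'
Operation: reverse character order
Original order: 'n' -> 'e' -> 'f' -> 'k' -> 'l' -> 'w' -> 'h' -> 'x'
Reversed order: 'x' -> 'h' -> 'w' -> 'l' -> 'k' -> 'f' -> 'e' -> 'n'
Result: xhwlkfen


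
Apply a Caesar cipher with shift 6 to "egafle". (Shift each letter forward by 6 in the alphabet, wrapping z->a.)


Input: 'egafle', shift = 6
Operation: for each letter, (position + 6) mod 26
Mapping: 'e'(4+6=10)->'k', 'g'(6+6=12)->'m', 'a'(0+6=6)->'g', 'f'(5+6=11)->'l', 'l'(11+6=17)->'r', 'e'(4+6=10)->'k'
Result: kmglrk


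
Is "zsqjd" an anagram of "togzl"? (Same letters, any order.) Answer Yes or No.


String 1: 'togzl' -> sorted: 'glotz'
String 2: 'zsqjd' -> sorted: 'djqsz'
Compare sorted forms: 'glotz' != 'djqsz'
Anagram: No


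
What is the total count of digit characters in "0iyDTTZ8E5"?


Input string: '0iyDTTZ8E5'
Operation: count digit characters (0-9)
Scan: '0'(digit), 'i', 'y', 'D', 'T', 'T', 'Z', '8'(digit), 'E', '5'(digit)
Digits found: 3
Result: 3


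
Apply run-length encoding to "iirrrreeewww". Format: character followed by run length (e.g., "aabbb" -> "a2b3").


Input: 'iirrrreeewww'
Operation: identify consecutive runs
Runs: 'ii' -> i2, 'rrrr' -> r4, 'eee' -> e3, 'www' -> w3
Encoded: i2r4e3w3


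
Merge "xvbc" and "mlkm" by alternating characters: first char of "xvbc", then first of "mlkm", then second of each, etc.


String 1: 'xvbc'
String 2: 'mlkm'
Operation: alternate characters
Pairs: 'x'+'m', 'v'+'l', 'b'+'k', 'c'+'m'
Result: xmvlbkcm


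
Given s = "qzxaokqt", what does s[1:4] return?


Input string: 'qzxaokqt'
Operation: slice [1:4]
Extract characters: s[1]='z', s[2]='x', s[3]='a'
Result: zxa


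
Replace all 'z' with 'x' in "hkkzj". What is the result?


Input string: 'hkkzj'
Operation: replace 'z' with 'x'
Positions of 'z': 3
After replacement: hkkxj


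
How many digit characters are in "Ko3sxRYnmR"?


Input string: 'Ko3sxRYnmR'
Operation: count digit characters (0-9)
Scan: 'K', 'o', '3'(digit), 's', 'x', 'R', 'Y', 'n', 'm', 'R'
Digits found: 1
Result: 1


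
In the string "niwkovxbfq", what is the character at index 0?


Input string: 'niwkovxbfq'
Operation: get character at index 0
Index mapping: s[0]='n'
Result: 'n'


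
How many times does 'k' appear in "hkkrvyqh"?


Input string: 'hkkrvyqh'
Target character: 'k'
Scan each position: s[1]='k', s[2]='k'
Matches found at indices: 1, 2
Total: 2


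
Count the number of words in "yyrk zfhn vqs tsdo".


Input string: 'yyrk zfhn vqs tsdo'
Operation: split by spaces
Words found: 'yyrk', 'zfhn', 'vqs', 'tsdo'
Word count: 4


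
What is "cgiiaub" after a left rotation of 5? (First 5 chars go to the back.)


Input: 'cgiiaub', shift = 5
Operation: split at index 5 and swap parts
Front part s[0:5] = 'cgiia'
Back part s[5:] = 'ub'
Rotated = back + front = 'ub' + 'cgiia'
Result: ubcgiia


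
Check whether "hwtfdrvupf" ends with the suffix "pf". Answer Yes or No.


Input string: 'hwtfdrvupf'
Suffix to check: 'pf'
Last 2 characters of input: 'pf'
Match: True
Result: Yes


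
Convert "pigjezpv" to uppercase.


Input string: 'pigjezpv'
Operation: convert each letter to uppercase
Mapping: 'p'->'P', 'i'->'I', 'g'->'G', 'j'->'J', 'e'->'E', 'z'->'Z', 'p'->'P', 'v'->'V'
Result: PIGJEZPV


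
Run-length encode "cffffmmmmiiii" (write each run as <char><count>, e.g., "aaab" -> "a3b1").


Input: 'cffffmmmmiiii'
Operation: identify consecutive runs
Runs: 'c' -> c1, 'ffff' -> f4, 'mmmm' -> m4, 'iiii' -> i4
Encoded: c1f4m4i4


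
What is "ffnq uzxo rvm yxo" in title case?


Input string: 'ffnq uzxo rvm yxo'
Operation: capitalize first letter of each word
Word transformations: 'ffnq'->'Ffnq', 'uzxo'->'Uzxo', 'rvm'->'Rvm', 'yxo'->'Yxo'
Result: Ffnq Uzxo Rvm Yxo


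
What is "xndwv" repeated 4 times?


Input string: 'xndwv'
Operation: repeat 4 times
Concatenation: 'xndwv' + 'xndwv' + 'xndwv' + 'xndwv'
Result: xndwvxndwvxndwvxndwv


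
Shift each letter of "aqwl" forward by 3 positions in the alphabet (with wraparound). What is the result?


Input: 'aqwl', shift = 3
Operation: for each letter, (position + 3) mod 26
Mapping: 'a'(0+3=3)->'d', 'q'(16+3=19)->'t', 'w'(22+3=25)->'z', 'l'(11+3=14)->'o'
Result: dtzo


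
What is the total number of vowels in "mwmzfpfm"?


Input string: 'mwmzfpfm'
Operation: count vowels (a, e, i, o, u)
Scan: s[0]='m', s[1]='w', s[2]='m', s[3]='z', s[4]='f', s[5]='p', s[6]='f', s[7]='m'
Vowels found: 0
Result: 0


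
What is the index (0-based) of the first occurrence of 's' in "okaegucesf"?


Input string: 'okaegucesf'
Target: 's'
Scanning left to right: s[0]='o', s[1]='k', s[2]='a', s[3]='e', s[4]='g', s[5]='u', s[6]='c', s[7]='e', s[8]='s'
First match at index: 8


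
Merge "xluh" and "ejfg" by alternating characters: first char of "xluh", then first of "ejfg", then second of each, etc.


String 1: 'xluh'
String 2: 'ejfg'
Operation: alternate characters
Pairs: 'x'+'e', 'l'+'j', 'u'+'f', 'h'+'g'
Result: xeljufhg


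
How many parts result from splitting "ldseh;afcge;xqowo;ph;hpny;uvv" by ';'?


Input string: 'ldseh;afcge;xqowo;ph;hpny;uvv'
Delimiter: ';'
Split result: 'ldseh', 'afcge', 'xqowo', 'ph', 'hpny', 'uvv'
Number of parts: 6


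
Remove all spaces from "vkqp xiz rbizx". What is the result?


Input string: 'vkqp xiz rbizx'
Operation: remove all spaces
Words: 'vkqp', 'xiz', 'rbizx'
Join without spaces: vkqpxizrbizx


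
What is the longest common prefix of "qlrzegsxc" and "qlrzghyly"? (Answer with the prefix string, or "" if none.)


String 1: 'qlrzegsxc'
String 2: 'qlrzghyly'
Compare position by position:
pos 0: 'q' vs 'q' match
pos 1: 'l' vs 'l' match
pos 2: 'r' vs 'r' match
pos 3: 'z' vs 'z' match
pos 4: 'e' vs 'g' differ -> stop
Longest common prefix: "qlrz" (length 4)


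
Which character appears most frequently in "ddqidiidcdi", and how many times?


Input: 'ddqidiidcdi'
Operation: tally each character
Counts: 'c':1, 'd':5, 'i':4, 'q':1
Maximum: 'd' appears 5 times


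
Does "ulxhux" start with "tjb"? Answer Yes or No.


Input string: 'ulxhux'
Prefix to check: 'tjb'
First 3 characters of input: 'ulx'
Match: False
Result: No


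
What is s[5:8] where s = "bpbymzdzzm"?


Input string: 'bpbymzdzzm'
Operation: slice [5:8]
Extract characters: s[5]='z', s[6]='d', s[7]='z'
Result: zdz


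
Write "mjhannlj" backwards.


Input string: 'mjhannlj'
Operation: reverse character order
Original order: 'm' -> 'j' -> 'h' -> 'a' -> 'n' -> 'n' -> 'l' -> 'j'
Reversed order: 'j' -> 'l' -> 'n' -> 'n' -> 'a' -> 'h' -> 'j' -> 'm'
Result: jlnnahjm


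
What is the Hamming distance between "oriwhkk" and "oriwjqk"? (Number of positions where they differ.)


String 1: 'oriwhkk'
String 2: 'oriwjqk'
Compare each position: pos 0: 'o'=='o', pos 1: 'r'=='r', pos 2: 'i'=='i', pos 3: 'w'=='w', pos 4: 'h'!='j', pos 5: 'k'!='q', pos 6: 'k'=='k'
Differing positions: 2
Hamming distance: 2


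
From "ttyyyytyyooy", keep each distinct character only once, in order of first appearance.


Input: 'ttyyyytyyooy'
Operation: keep first occurrence of each character
Scan: s[0]='t' new -> keep; s[1]='t' seen -> skip; s[2]='y' new -> keep; s[3]='y' seen -> skip; s[4]='y' seen -> skip; s[5]='y' seen -> skip; s[6]='t' seen -> skip; s[7]='y' seen -> skip; s[8]='y' seen -> skip; s[9]='o' new -> keep; s[10]='o' seen -> skip; s[11]='y' seen -> skip
Result: tyo


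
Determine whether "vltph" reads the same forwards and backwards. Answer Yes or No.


Input string: 'vltph'
Reversed: 'hptlv'
Compare pairs: s[0]='v' vs s[4]='h' (mismatch), s[1]='l' vs s[3]='p' (mismatch)
Palindrome: No


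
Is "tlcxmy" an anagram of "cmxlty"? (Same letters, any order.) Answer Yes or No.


String 1: 'cmxlty' -> sorted: 'clmtxy'
String 2: 'tlcxmy' -> sorted: 'clmtxy'
Compare sorted forms: 'clmtxy' == 'clmtxy'
Anagram: Yes


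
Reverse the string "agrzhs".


Input string: 'agrzhs'
Operation: reverse character order
Original order: 'a' -> 'g' -> 'r' -> 'z' -> 'h' -> 's'
Reversed order: 's' -> 'h' -> 'z' -> 'r' -> 'g' -> 'a'
Result: shzrga


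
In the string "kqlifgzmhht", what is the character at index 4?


Input string: 'kqlifgzmhht'
Operation: get character at index 4
Index mapping: s[0]='k', s[1]='q', s[2]='l', s[3]='i', s[4]='f'
Result: 'f'


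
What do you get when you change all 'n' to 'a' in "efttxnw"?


Input string: 'efttxnw'
Operation: replace 'n' with 'a'
Positions of 'n': 5
After replacement: efttxaw


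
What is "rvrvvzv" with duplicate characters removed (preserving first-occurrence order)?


Input: 'rvrvvzv'
Operation: keep first occurrence of each character
Scan: s[0]='r' new -> keep; s[1]='v' new -> keep; s[2]='r' seen -> skip; s[3]='v' seen -> skip; s[4]='v' seen -> skip; s[5]='z' new -> keep; s[6]='v' seen -> skip
Result: rvz


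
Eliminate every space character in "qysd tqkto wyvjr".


Input string: 'qysd tqkto wyvjr'
Operation: remove all spaces
Words: 'qysd', 'tqkto', 'wyvjr'
Join without spaces: qysdtqktowyvjr


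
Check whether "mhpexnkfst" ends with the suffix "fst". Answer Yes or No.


Input string: 'mhpexnkfst'
Suffix to check: 'fst'
Last 3 characters of input: 'fst'
Match: True
Result: Yes


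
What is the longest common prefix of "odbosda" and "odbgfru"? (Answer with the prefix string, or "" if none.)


String 1: 'odbosda'
String 2: 'odbgfru'
Compare position by position:
pos 0: 'o' vs 'o' match
pos 1: 'd' vs 'd' match
pos 2: 'b' vs 'b' match
pos 3: 'o' vs 'g' differ -> stop
Longest common prefix: "odb" (length 3)


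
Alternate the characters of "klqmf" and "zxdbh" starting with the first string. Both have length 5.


String 1: 'klqmf'
String 2: 'zxdbh'
Operation: alternate characters
Pairs: 'k'+'z', 'l'+'x', 'q'+'d', 'm'+'b', 'f'+'h'
Result: kzlxqdmbfh


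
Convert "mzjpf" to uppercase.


Input string: 'mzjpf'
Operation: convert each letter to uppercase
Mapping: 'm'->'M', 'z'->'Z', 'j'->'J', 'p'->'P', 'f'->'F'
Result: MZJPF


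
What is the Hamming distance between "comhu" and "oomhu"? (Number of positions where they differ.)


String 1: 'comhu'
String 2: 'oomhu'
Compare each position: pos 0: 'c'!='o', pos 1: 'o'=='o', pos 2: 'm'=='m', pos 3: 'h'=='h', pos 4: 'u'=='u'
Differing positions: 1
Hamming distance: 1


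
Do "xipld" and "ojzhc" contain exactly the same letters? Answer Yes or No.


String 1: 'xipld' -> sorted: 'dilpx'
String 2: 'ojzhc' -> sorted: 'chjoz'
Compare sorted forms: 'dilpx' != 'chjoz'
Anagram: No


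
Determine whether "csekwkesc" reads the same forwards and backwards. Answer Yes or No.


Input string: 'csekwkesc'
Reversed: 'csekwkesc'
Compare pairs: s[0]='c' vs s[8]='c' (match), s[1]='s' vs s[7]='s' (match), s[2]='e' vs s[6]='e' (match), s[3]='k' vs s[5]='k' (match)
Palindrome: Yes


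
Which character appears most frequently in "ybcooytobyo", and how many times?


Input: 'ybcooytobyo'
Operation: tally each character
Counts: 'b':2, 'c':1, 'o':4, 't':1, 'y':3
Maximum: 'o' appears 4 times


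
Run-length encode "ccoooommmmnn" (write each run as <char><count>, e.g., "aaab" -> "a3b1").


Input: 'ccoooommmmnn'
Operation: identify consecutive runs
Runs: 'cc' -> c2, 'oooo' -> o4, 'mmmm' -> m4, 'nn' -> n2
Encoded: c2o4m4n2


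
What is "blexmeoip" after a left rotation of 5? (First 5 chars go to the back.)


Input: 'blexmeoip', shift = 5
Operation: split at index 5 and swap parts
Front part s[0:5] = 'blexm'
Back part s[5:] = 'eoip'
Rotated = back + front = 'eoip' + 'blexm'
Result: eoipblexm


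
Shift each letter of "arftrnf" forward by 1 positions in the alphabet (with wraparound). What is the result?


Input: 'arftrnf', shift = 1
Operation: for each letter, (position + 1) mod 26
Mapping: 'a'(0+1=1)->'b', 'r'(17+1=18)->'s', 'f'(5+1=6)->'g', 't'(19+1=20)->'u', 'r'(17+1=18)->'s', 'n'(13+1=14)->'o', 'f'(5+1=6)->'g'
Result: bsgusog


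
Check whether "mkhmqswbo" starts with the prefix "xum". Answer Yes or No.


Input string: 'mkhmqswbo'
Prefix to check: 'xum'
First 3 characters of input: 'mkh'
Match: False
Result: No


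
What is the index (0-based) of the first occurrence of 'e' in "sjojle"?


Input string: 'sjojle'
Target: 'e'
Scanning left to right: s[0]='s', s[1]='j', s[2]='o', s[3]='j', s[4]='l', s[5]='e'
First match at index: 5
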